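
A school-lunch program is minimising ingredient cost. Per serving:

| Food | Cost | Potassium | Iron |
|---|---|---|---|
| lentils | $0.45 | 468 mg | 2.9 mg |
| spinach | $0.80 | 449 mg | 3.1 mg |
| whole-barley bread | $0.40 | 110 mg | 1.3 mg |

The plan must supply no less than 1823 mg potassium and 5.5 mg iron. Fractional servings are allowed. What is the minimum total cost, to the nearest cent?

Two binding constraints pin down two serving amounts, so the optimal mix uses at most two foods. The candidates are each food alone (scaled to the tighter of potassium/iron) and each pair with both constraints tight.
lentils only: max(1823/468, 5.5/2.9) = 3.895 servings → $1.75.
spinach only: max(1823/449, 5.5/3.1) = 4.06 servings → $3.25.
whole-barley bread only: max(1823/110, 5.5/1.3) = 16.57 servings → $6.63.
lentils + spinach: intersection lies outside the first quadrant.
lentils + whole-barley bread: intersection lies outside the first quadrant.
spinach + whole-barley bread: the both-tight solution has a negative serving — not a feasible corner.
The minimum over all feasible corners is $1.75.

$1.75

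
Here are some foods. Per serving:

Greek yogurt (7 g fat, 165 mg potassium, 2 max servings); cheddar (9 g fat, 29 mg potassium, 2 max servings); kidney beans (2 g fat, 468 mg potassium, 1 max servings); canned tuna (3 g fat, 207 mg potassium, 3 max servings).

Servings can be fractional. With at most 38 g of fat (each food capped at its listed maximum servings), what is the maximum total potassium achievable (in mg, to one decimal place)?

1460.9 mg

Potassium per g fat: kidney beans 234, canned tuna 69, Greek yogurt 23.57, cheddar 3.222.
Take 1 serving of kidney beans: uses 2 g fat, +468.0 mg potassium (running total 468.0 mg).
Take 3 servings of canned tuna: uses 9 g fat, +621.0 mg potassium (running total 1089.0 mg).
Take 2 servings of Greek yogurt: uses 14 g fat, +330.0 mg potassium (running total 1419.0 mg).
Take 1.444 servings of cheddar: uses 13 g fat, +41.9 mg potassium (running total 1460.9 mg).
Filling greedily by potassium-per-g fat is optimal for one linear limit, giving 1460.9 mg.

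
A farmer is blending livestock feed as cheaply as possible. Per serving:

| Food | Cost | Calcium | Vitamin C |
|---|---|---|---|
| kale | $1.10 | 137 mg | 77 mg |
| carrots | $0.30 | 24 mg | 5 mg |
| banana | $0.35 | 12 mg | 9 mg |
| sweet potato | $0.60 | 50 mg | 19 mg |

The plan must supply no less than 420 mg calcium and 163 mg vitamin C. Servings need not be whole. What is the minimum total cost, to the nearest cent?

$3.37

With two linear requirements the optimum uses one or two foods; enumerate the corners.
kale only: max(420/137, 163/77) = 3.066 servings → $3.37.
carrots only: max(420/24, 163/5) = 32.6 servings → $9.78.
banana only: max(420/12, 163/9) = 35 servings → $12.25.
sweet potato only: max(420/50, 163/19) = 8.579 servings → $5.15.
kale + carrots with both tight: 1.558 servings and 8.606 servings → $4.30.
kale + banana: the both-tight solution has a negative serving — not a feasible corner.
kale + sweet potato with both tight: 0.1363 servings and 8.026 servings → $4.97.
carrots + banana with both tight: 11.69 servings and 11.62 servings → $7.57.
carrots + sweet potato with both targets exact would need a negative amount; discard.
banana + sweet potato with both tight: 0.7658 servings and 8.216 servings → $5.20.
Cheapest feasible corner: $3.37.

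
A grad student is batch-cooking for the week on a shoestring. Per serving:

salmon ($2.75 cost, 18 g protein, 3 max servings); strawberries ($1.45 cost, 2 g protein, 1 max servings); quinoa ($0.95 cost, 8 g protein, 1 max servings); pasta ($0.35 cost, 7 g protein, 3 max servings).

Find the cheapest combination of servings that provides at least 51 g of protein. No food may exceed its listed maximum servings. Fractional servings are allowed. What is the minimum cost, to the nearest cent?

$5.36

Cost per g of protein: pasta $0.0500, quinoa $0.1187, salmon $0.1528, strawberries $0.7250.
Take 3 servings of pasta: +21.0 g protein for $1.05 (total $1.05, still need 30.0 g).
Take 1 serving of quinoa: +8.0 g protein for $0.95 (total $2.00, still need 22.0 g).
Take 1.222 servings of salmon: +22.0 g protein for $3.36 (total $5.36, still need 0.0 g).
Filling from the cheapest source first is optimal under one linear minimum: $5.36.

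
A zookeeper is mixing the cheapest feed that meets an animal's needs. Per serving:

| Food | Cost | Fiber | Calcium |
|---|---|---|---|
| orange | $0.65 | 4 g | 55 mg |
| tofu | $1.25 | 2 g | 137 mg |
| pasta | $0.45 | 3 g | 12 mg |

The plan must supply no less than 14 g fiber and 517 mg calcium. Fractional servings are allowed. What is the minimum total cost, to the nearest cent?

Compare the cost at each extreme point of the feasible region.
orange only: max(14/4, 517/55) = 9.4 servings → $6.11.
tofu only: max(14/2, 517/137) = 7 servings → $8.75.
pasta only: max(14/3, 517/12) = 43.08 servings → $19.39.
orange + tofu with both tight: 2.018 servings and 2.963 servings → $5.02.
orange + pasta: intersection lies outside the first quadrant.
tofu + pasta with both tight: 3.574 servings and 2.284 servings → $5.49.
The minimum over all feasible corners is $5.02.

$5.02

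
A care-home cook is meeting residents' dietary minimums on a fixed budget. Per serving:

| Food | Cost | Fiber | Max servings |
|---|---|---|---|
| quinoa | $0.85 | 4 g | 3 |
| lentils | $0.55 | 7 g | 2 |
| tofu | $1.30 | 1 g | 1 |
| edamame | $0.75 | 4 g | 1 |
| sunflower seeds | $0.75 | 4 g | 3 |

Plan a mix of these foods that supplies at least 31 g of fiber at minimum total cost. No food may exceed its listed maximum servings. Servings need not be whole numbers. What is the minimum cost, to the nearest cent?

$4.31

Cost per g of fiber: lentils $0.0786, edamame $0.1875, sunflower seeds $0.1875, quinoa $0.2125, tofu $1.3000.
Take 2 servings of lentils: +14.0 g fiber for $1.10 (total $1.10, still need 17.0 g).
Take 1 serving of edamame: +4.0 g fiber for $0.75 (total $1.85, still need 13.0 g).
Take 3 servings of sunflower seeds: +12.0 g fiber for $2.25 (total $4.10, still need 1.0 g).
Take 0.25 servings of quinoa: +1.0 g fiber for $0.21 (total $4.31, still need 0.0 g).
Greedy by cheapest-per-g is optimal for a single linear constraint, so the minimum cost is $4.31.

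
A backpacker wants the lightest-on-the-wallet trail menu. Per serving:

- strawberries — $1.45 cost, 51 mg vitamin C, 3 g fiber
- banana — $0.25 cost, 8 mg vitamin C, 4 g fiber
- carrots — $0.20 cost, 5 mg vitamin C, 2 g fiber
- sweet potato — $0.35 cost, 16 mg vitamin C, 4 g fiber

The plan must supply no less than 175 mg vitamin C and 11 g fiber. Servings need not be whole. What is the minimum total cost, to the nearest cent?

For a min-cost LP with two ≥-constraints, a basic feasible solution has at most two positive variables.
strawberries only: max(175/51, 11/3) = 3.667 servings → $5.32.
banana only: max(175/8, 11/4) = 21.88 servings → $5.47.
carrots only: max(175/5, 11/2) = 35 servings → $7.00.
sweet potato only: max(175/16, 11/4) = 10.94 servings → $3.83.
strawberries + banana with both tight: 3.4 servings and 0.2 servings → $4.98.
strawberries + carrots with both tight: 3.391 servings and 0.4138 servings → $5.00.
strawberries + sweet potato with both tight: 3.359 servings and 0.2308 servings → $4.95.
banana + carrots with both targets exact would need a negative amount; discard.
banana + sweet potato: intersection lies outside the first quadrant.
carrots + sweet potato with both targets exact would need a negative amount; discard.
The minimum over all feasible corners is $3.83.

$3.83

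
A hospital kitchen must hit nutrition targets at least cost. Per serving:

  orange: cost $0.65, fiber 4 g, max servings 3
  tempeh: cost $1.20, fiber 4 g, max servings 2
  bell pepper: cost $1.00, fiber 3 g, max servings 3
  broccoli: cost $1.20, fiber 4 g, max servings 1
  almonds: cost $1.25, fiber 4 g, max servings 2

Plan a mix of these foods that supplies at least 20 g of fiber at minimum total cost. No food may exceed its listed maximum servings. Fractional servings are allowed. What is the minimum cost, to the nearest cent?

$4.35

Cost per g of fiber: orange $0.1625, tempeh $0.3000, broccoli $0.3000, almonds $0.3125, bell pepper $0.3333.
Take 3 servings of orange: +12.0 g fiber for $1.95 (total $1.95, still need 8.0 g).
Take 2 servings of tempeh: +8.0 g fiber for $2.40 (total $4.35, still need 0.0 g).
Filling from the cheapest source first is optimal under one linear minimum: $4.35.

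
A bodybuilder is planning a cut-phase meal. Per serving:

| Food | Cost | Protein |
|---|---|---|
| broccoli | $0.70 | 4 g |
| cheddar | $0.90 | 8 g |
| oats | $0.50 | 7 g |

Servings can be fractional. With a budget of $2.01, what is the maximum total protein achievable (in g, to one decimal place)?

28.1 g

Protein per dollar: oats 14, cheddar 8.889, broccoli 5.714.
With no serving limits, spend the whole cost allowance on oats: $2.01 / $0.50 × 7 g = 28.1 g.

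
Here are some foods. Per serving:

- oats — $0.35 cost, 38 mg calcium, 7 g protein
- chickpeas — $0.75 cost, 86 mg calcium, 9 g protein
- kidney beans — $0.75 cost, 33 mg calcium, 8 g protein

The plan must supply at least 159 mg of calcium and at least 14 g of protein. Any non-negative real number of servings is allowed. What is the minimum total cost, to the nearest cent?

$1.39

With two linear requirements the optimum uses one or two foods; enumerate the corners.
oats only: max(159/38, 14/7) = 4.184 servings → $1.46.
chickpeas only: max(159/86, 14/9) = 1.849 servings → $1.39.
kidney beans only: max(159/33, 14/8) = 4.818 servings → $3.61.
oats + chickpeas: the both-tight solution has a negative serving — not a feasible corner.
oats + kidney beans with both targets exact would need a negative amount; discard.
chickpeas + kidney beans: intersection lies outside the first quadrant.
So the least-cost plan costs $1.39.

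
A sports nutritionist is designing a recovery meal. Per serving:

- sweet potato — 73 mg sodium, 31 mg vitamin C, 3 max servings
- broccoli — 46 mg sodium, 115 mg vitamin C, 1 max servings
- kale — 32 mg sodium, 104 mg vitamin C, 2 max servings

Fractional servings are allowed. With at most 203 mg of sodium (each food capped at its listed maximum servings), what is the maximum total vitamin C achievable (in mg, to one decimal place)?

362.5 mg

Vitamin C per mg sodium: kale 3.25, broccoli 2.5, sweet potato 0.4247.
Take 2 servings of kale: uses 64 mg sodium, +208.0 mg vitamin C (running total 208.0 mg).
Take 1 serving of broccoli: uses 46 mg sodium, +115.0 mg vitamin C (running total 323.0 mg).
Take 1.274 servings of sweet potato: uses 93 mg sodium, +39.5 mg vitamin C (running total 362.5 mg).
Filling greedily by vitamin C-per-mg sodium is optimal for one linear limit, giving 362.5 mg.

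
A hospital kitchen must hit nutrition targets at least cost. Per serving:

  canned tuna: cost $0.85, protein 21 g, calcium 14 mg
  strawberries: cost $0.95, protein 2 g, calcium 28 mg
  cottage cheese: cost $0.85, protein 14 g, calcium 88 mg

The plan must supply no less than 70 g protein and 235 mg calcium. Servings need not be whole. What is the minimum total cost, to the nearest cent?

$3.51

canned tuna only: max(70/21, 235/14) = 16.79 servings → $14.27.
strawberries only: max(70/2, 235/28) = 35 servings → $33.25.
cottage cheese only: max(70/14, 235/88) = 5 servings → $4.25.
canned tuna + strawberries with both tight: 2.661 servings and 7.062 servings → $8.97.
canned tuna + cottage cheese with both tight: 1.737 servings and 2.394 servings → $3.51.
strawberries + cottage cheese with both targets exact would need a negative amount; discard.
The minimum over all feasible corners is $3.51.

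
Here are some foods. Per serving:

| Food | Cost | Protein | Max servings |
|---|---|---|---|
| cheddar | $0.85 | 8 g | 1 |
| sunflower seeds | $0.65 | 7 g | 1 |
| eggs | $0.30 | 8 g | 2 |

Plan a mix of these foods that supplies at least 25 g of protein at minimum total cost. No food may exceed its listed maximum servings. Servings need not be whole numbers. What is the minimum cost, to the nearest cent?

Cost per g of protein: eggs $0.0375, sunflower seeds $0.0929, cheddar $0.1062.
Take 2 servings of eggs: +16.0 g protein for $0.60 (total $0.60, still need 9.0 g).
Take 1 serving of sunflower seeds: +7.0 g protein for $0.65 (total $1.25, still need 2.0 g).
Take 0.25 servings of cheddar: +2.0 g protein for $0.21 (total $1.46, still need 0.0 g).
Greedy by cheapest-per-g is optimal for a single linear constraint, so the minimum cost is $1.46.

$1.46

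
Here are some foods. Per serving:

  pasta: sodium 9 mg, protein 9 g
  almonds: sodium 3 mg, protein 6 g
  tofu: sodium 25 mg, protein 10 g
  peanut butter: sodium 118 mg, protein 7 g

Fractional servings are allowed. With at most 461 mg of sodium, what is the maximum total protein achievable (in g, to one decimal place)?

922.0 g

Protein per mg sodium: almonds 2, pasta 1, tofu 0.4, peanut butter 0.05932.
With no serving limits, spend the whole sodium allowance on almonds: 461 mg / 3 mg × 6 g = 922.0 g.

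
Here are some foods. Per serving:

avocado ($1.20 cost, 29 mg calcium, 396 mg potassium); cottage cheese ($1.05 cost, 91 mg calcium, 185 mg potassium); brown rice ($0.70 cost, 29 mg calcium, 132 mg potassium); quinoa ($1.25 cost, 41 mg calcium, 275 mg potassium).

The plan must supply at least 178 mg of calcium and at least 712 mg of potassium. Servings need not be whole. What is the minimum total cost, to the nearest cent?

avocado only: max(178/29, 712/396) = 6.138 servings → $7.37.
cottage cheese only: max(178/91, 712/185) = 3.849 servings → $4.04.
brown rice only: max(178/29, 712/132) = 6.138 servings → $4.30.
quinoa only: max(178/41, 712/275) = 4.341 servings → $5.43.
avocado + cottage cheese with both tight: 1.039 servings and 1.625 servings → $2.95.
avocado + brown rice: the both-tight solution has a negative serving — not a feasible corner.
avocado + quinoa: intersection lies outside the first quadrant.
cottage cheese + brown rice with both tight: 0.4285 servings and 4.793 servings → $3.81.
cottage cheese + quinoa with both tight: 1.133 servings and 1.827 servings → $3.47.
brown rice + quinoa with both targets exact would need a negative amount; discard.
So the least-cost plan costs $2.95.

$2.95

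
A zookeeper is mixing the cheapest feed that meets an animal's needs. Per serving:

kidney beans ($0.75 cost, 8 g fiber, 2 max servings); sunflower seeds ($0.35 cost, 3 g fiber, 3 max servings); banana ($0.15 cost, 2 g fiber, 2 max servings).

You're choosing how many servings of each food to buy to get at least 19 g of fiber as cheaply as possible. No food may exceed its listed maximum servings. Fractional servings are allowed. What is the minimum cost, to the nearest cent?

$1.71

Cost per g of fiber: banana $0.0750, kidney beans $0.0938, sunflower seeds $0.1167.
Take 2 servings of banana: +4.0 g fiber for $0.30 (total $0.30, still need 15.0 g).
Take 1.875 servings of kidney beans: +15.0 g fiber for $1.41 (total $1.71, still need 0.0 g).
Greedy by cheapest-per-g is optimal for a single linear constraint, so the minimum cost is $1.71.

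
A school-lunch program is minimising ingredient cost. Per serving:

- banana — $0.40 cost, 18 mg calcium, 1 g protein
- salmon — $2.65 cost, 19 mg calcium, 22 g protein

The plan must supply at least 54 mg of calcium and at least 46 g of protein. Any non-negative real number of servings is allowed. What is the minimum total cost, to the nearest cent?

banana only: max(54/18, 46/1) = 46 servings → $18.40.
salmon only: max(54/19, 46/22) = 2.842 servings → $7.53.
banana + salmon with both tight: 0.8329 servings and 2.053 servings → $5.77.
Cheapest feasible corner: $5.77.

$5.77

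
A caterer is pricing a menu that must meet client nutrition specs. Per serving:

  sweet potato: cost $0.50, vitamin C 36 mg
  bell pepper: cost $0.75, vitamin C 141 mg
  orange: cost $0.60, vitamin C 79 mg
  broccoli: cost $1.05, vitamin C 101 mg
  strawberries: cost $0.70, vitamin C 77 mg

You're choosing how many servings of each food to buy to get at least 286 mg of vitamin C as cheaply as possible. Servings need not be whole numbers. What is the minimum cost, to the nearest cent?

$1.52

Cost per mg of vitamin C: bell pepper $0.0053, orange $0.0076, strawberries $0.0091, broccoli $0.0104, sweet potato $0.0139.
With no serving limits, use only bell pepper: 286 mg / 141 mg = 2.028 servings × $0.75 = $1.52.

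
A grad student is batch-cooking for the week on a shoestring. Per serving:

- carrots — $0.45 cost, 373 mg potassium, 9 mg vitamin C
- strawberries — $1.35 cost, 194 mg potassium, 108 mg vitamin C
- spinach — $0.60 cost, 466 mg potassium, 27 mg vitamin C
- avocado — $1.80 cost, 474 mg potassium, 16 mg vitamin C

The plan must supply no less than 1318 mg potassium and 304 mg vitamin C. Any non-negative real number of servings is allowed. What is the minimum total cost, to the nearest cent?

This is a tiny linear program; its minimum lies at a vertex of the feasible set. List the vertices and price them.
carrots only: max(1318/373, 304/9) = 33.78 servings → $15.20.
strawberries only: max(1318/194, 304/108) = 6.794 servings → $9.17.
spinach only: max(1318/466, 304/27) = 11.26 servings → $6.76.
avocado only: max(1318/474, 304/16) = 19 servings → $34.20.
carrots + strawberries with both tight: 2.163 servings and 2.635 servings → $4.53.
carrots + spinach: intersection lies outside the first quadrant.
carrots + avocado with both targets exact would need a negative amount; discard.
strawberries + spinach with both tight: 2.353 servings and 1.849 servings → $4.29.
strawberries + avocado with both tight: 2.558 servings and 1.734 servings → $6.57.
spinach + avocado with both targets exact would need a negative amount; discard.
So the least-cost plan costs $4.29.

$4.29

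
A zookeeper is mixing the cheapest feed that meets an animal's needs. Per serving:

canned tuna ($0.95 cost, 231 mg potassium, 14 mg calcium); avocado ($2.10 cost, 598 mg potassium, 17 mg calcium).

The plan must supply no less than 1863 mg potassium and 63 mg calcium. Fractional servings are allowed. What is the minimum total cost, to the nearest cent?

$6.73

Check every corner: each single food scaled to meet both minima, and each pair solved so both constraints bind.
canned tuna only: max(1863/231, 63/14) = 8.065 servings → $7.66.
avocado only: max(1863/598, 63/17) = 3.706 servings → $7.78.
canned tuna + avocado with both tight: 1.351 servings and 2.594 servings → $6.73.
The minimum over all feasible corners is $6.73.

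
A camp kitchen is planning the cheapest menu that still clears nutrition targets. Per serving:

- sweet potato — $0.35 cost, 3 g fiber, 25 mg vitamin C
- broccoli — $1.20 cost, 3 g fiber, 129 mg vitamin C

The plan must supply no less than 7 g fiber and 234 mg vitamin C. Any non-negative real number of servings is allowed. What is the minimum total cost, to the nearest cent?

Two binding constraints pin down two serving amounts, so the optimal mix uses at most two foods. The candidates are each food alone (scaled to the tighter of fiber/vitamin C) and each pair with both constraints tight.
sweet potato only: max(7/3, 234/25) = 9.36 servings → $3.28.
broccoli only: max(7/3, 234/129) = 2.333 servings → $2.80.
sweet potato + broccoli with both tight: 0.6442 servings and 1.689 servings → $2.25.
So the least-cost plan costs $2.25.

$2.25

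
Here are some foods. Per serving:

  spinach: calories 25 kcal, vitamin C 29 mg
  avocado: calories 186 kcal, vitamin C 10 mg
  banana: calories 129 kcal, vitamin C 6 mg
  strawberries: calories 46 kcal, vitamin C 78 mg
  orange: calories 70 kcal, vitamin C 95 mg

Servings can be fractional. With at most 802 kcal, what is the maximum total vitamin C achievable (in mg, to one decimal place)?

Vitamin C per kcal: strawberries 1.696, orange 1.357, spinach 1.16, avocado 0.05376, banana 0.04651.
With no serving limits, spend the whole calories allowance on strawberries: 802 kcal / 46 kcal × 78 mg = 1359.9 mg.

1359.9 mg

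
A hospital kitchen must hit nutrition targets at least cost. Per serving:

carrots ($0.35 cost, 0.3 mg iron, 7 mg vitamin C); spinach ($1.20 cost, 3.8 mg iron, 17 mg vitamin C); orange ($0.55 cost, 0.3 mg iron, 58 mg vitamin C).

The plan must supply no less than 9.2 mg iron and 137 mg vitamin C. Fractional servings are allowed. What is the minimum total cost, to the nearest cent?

$3.68

Check every corner: each single food scaled to meet both minima, and each pair solved so both constraints bind.
carrots only: max(9.2/0.3, 137/7) = 30.67 servings → $10.73.
spinach only: max(9.2/3.8, 137/17) = 8.059 servings → $9.67.
orange only: max(9.2/0.3, 137/58) = 30.67 servings → $16.87.
carrots + spinach with both tight: 16.94 servings and 1.084 servings → $7.23.
carrots + orange: intersection lies outside the first quadrant.
spinach + orange with both tight: 2.288 servings and 1.692 servings → $3.68.
So the least-cost plan costs $3.68.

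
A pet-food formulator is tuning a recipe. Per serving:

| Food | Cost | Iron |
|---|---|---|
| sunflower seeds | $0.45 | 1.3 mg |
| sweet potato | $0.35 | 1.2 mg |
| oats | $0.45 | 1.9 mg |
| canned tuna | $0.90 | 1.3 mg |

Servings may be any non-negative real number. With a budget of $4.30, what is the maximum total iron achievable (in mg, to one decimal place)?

Iron per dollar: oats 4.222, sweet potato 3.429, sunflower seeds 2.889, canned tuna 1.444.
With no serving limits, spend the whole cost allowance on oats: $4.30 / $0.45 × 1.9 mg = 18.2 mg.

18.2 mg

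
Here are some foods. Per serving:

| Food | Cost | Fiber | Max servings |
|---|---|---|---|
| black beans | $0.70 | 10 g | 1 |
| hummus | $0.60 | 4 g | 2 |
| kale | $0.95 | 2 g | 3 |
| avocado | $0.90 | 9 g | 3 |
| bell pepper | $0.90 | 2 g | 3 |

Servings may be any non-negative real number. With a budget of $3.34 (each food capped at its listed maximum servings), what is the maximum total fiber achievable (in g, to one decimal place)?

36.4 g

Fiber per dollar: black beans 14.29, avocado 10, hummus 6.667, bell pepper 2.222, kale 2.105.
Take 1 serving of black beans: spends $0.70, +10.0 g fiber (running total 10.0 g).
Take 2.933 servings of avocado: spends $2.64, +26.4 g fiber (running total 36.4 g).
Greedy by best ratio exhausts the cost allowance optimally: 36.4 g.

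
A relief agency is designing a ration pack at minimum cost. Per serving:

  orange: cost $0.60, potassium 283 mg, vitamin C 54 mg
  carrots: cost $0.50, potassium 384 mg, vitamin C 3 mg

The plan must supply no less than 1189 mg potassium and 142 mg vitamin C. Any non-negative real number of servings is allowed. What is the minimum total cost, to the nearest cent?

$2.14

At the optimum either one food covers both requirements or two foods hit both targets exactly; no other combination can be cheaper.
orange only: max(1189/283, 142/54) = 4.201 servings → $2.52.
carrots only: max(1189/384, 142/3) = 47.33 servings → $23.67.
orange + carrots with both tight: 2.563 servings and 1.208 servings → $2.14.
Cheapest feasible corner: $2.14.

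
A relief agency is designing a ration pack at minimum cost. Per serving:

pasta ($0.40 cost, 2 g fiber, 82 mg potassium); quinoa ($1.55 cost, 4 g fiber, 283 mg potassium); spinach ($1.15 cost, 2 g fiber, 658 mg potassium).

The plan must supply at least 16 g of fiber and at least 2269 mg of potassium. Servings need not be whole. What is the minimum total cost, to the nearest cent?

Two binding constraints pin down two serving amounts, so the optimal mix uses at most two foods. The candidates are each food alone (scaled to the tighter of fiber/potassium) and each pair with both constraints tight.
pasta only: max(16/2, 2269/82) = 27.67 servings → $11.07.
quinoa only: max(16/4, 2269/283) = 8.018 servings → $12.43.
spinach only: max(16/2, 2269/658) = 8 servings → $9.20.
pasta + quinoa with both targets exact would need a negative amount; discard.
pasta + spinach with both tight: 5.2 servings and 2.8 servings → $5.30.
quinoa + spinach with both tight: 2.899 servings and 2.201 servings → $7.03.
So the least-cost plan costs $5.30.

$5.30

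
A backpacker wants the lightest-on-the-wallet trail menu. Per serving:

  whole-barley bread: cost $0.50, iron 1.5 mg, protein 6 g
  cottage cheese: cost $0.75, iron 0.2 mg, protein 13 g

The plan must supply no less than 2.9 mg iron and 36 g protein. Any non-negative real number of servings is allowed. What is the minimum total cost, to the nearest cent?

$2.33

This is a tiny linear program; its minimum lies at a vertex of the feasible set. List the vertices and price them.
whole-barley bread only: max(2.9/1.5, 36/6) = 6 servings → $3.00.
cottage cheese only: max(2.9/0.2, 36/13) = 14.5 servings → $10.88.
whole-barley bread + cottage cheese with both tight: 1.667 servings and 2 servings → $2.33.
The minimum over all feasible corners is $2.33.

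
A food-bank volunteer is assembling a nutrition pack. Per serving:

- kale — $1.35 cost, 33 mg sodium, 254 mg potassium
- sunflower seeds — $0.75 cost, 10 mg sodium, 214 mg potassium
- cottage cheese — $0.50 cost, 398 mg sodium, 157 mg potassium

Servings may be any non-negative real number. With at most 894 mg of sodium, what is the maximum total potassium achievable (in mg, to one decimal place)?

19131.6 mg

Potassium per mg sodium: sunflower seeds 21.4, kale 7.697, cottage cheese 0.3945.
With no serving limits, spend the whole sodium allowance on sunflower seeds: 894 mg / 10 mg × 214 mg = 19131.6 mg.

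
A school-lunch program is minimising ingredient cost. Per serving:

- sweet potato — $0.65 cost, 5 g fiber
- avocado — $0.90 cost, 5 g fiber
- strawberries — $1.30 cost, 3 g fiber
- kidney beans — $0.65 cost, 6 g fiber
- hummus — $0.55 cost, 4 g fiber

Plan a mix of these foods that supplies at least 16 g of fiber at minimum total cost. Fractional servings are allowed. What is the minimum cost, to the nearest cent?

Cost per g of fiber: kidney beans $0.1083, sweet potato $0.1300, hummus $0.1375, avocado $0.1800, strawberries $0.4333.
With no serving limits, use only kidney beans: 16 g / 6 g = 2.667 servings × $0.65 = $1.73.

$1.73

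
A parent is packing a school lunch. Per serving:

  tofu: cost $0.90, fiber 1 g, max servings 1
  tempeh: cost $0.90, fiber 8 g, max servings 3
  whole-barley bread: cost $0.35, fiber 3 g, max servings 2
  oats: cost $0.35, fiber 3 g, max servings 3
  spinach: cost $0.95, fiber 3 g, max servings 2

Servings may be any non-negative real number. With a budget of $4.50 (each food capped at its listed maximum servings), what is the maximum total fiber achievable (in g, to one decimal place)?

39.2 g

Fiber per dollar: tempeh 8.889, whole-barley bread 8.571, oats 8.571, spinach 3.158, tofu 1.111.
Take 3 servings of tempeh: spends $2.70, +24.0 g fiber (running total 24.0 g).
Take 2 servings of whole-barley bread: spends $0.70, +6.0 g fiber (running total 30.0 g).
Take 3 servings of oats: spends $1.05, +9.0 g fiber (running total 39.0 g).
Take 0.05263 servings of spinach: spends $0.05, +0.2 g fiber (running total 39.2 g).
Greedy by best ratio exhausts the cost allowance optimally: 39.2 g.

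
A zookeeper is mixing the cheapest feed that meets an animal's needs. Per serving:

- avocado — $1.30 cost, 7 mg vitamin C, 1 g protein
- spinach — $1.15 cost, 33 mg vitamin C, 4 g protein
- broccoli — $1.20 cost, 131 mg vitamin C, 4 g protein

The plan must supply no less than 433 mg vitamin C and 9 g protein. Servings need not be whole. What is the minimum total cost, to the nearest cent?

Compare the cost at each extreme point of the feasible region.
avocado only: max(433/7, 9/1) = 61.86 servings → $80.41.
spinach only: max(433/33, 9/4) = 13.12 servings → $15.09.
broccoli only: max(433/131, 9/4) = 3.305 servings → $3.97.
avocado + spinach with both targets exact would need a negative amount; discard.
avocado + broccoli: the both-tight solution has a negative serving — not a feasible corner.
spinach + broccoli: the both-tight solution has a negative serving — not a feasible corner.
Cheapest feasible corner: $3.97.

$3.97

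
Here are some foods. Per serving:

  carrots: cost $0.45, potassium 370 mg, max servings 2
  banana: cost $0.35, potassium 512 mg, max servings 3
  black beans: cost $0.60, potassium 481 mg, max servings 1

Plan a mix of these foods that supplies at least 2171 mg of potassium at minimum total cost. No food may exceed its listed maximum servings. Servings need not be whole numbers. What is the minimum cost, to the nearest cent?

Cost per mg of potassium: banana $0.0007, carrots $0.0012, black beans $0.0012.
Take 3 servings of banana: +1536.0 mg potassium for $1.05 (total $1.05, still need 635.0 mg).
Take 1.716 servings of carrots: +635.0 mg potassium for $0.77 (total $1.82, still need 0.0 mg).
Greedy by cheapest-per-mg is optimal for a single linear constraint, so the minimum cost is $1.82.

$1.82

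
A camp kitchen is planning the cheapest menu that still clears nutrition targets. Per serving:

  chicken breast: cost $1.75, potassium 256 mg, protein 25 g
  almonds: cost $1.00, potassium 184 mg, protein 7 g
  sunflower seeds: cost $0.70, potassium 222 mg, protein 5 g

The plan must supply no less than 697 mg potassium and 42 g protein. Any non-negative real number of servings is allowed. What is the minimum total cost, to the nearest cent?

This is a tiny linear program; its minimum lies at a vertex of the feasible set. List the vertices and price them.
chicken breast only: max(697/256, 42/25) = 2.723 servings → $4.76.
almonds only: max(697/184, 42/7) = 6 servings → $6.00.
sunflower seeds only: max(697/222, 42/5) = 8.4 servings → $5.88.
chicken breast + almonds with both tight: 1.015 servings and 2.376 servings → $4.15.
chicken breast + sunflower seeds with both tight: 1.367 servings and 1.563 servings → $3.49.
almonds + sunflower seeds with both targets exact would need a negative amount; discard.
So the least-cost plan costs $3.49.

$3.49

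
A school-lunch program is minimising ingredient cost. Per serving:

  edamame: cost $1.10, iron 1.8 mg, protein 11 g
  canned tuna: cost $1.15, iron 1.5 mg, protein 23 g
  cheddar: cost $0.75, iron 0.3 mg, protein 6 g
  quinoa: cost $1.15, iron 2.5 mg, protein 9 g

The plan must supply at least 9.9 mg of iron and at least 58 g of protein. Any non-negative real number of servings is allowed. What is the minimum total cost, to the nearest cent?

With two linear requirements the optimum uses one or two foods; enumerate the corners.
edamame only: max(9.9/1.8, 58/11) = 5.5 servings → $6.05.
canned tuna only: max(9.9/1.5, 58/23) = 6.6 servings → $7.59.
cheddar only: max(9.9/0.3, 58/6) = 33 servings → $24.75.
quinoa only: max(9.9/2.5, 58/9) = 6.444 servings → $7.41.
edamame + canned tuna: the both-tight solution has a negative serving — not a feasible corner.
edamame + cheddar: intersection lies outside the first quadrant.
edamame + quinoa with both tight: 4.947 servings and 0.3982 servings → $5.90.
canned tuna + cheddar with both targets exact would need a negative amount; discard.
canned tuna + quinoa with both tight: 1.27 servings and 3.198 servings → $5.14.
cheddar + quinoa with both tight: 4.545 servings and 3.415 servings → $7.34.
So the least-cost plan costs $5.14.

$5.14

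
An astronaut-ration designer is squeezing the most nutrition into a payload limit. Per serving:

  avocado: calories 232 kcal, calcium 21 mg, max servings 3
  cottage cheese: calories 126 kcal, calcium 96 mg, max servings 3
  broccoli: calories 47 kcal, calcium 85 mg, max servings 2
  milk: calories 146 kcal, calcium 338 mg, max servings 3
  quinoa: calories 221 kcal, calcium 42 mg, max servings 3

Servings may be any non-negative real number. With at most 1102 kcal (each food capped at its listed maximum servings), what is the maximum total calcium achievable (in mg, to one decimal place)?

1508.5 mg

Calcium per kcal: milk 2.315, broccoli 1.809, cottage cheese 0.7619, quinoa 0.19, avocado 0.09052.
Take 3 servings of milk: uses 438 kcal, +1014.0 mg calcium (running total 1014.0 mg).
Take 2 servings of broccoli: uses 94 kcal, +170.0 mg calcium (running total 1184.0 mg).
Take 3 servings of cottage cheese: uses 378 kcal, +288.0 mg calcium (running total 1472.0 mg).
Take 0.8688 servings of quinoa: uses 192 kcal, +36.5 mg calcium (running total 1508.5 mg).
Greedy by best ratio exhausts the calories allowance optimally: 1508.5 mg.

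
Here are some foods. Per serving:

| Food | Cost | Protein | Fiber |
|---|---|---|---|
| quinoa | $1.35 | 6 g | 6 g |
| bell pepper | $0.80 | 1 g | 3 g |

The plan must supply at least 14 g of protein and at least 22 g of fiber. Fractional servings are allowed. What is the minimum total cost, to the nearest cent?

Minimising a linear cost over {protein ≥ 14, fiber ≥ 22, servings ≥ 0} — the optimum is at a vertex, using one or two foods.
quinoa only: max(14/6, 22/6) = 3.667 servings → $4.95.
bell pepper only: max(14/1, 22/3) = 14 servings → $11.20.
quinoa + bell pepper with both tight: 1.667 servings and 4 servings → $5.45.
Cheapest feasible corner: $4.95.

$4.95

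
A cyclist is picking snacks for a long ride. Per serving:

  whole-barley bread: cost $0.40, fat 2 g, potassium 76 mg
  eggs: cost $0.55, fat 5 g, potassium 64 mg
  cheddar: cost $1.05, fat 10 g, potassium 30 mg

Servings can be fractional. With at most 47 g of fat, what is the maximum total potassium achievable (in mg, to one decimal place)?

1786.0 mg

Potassium per g fat: whole-barley bread 38, eggs 12.8, cheddar 3.
With no serving limits, spend the whole fat allowance on whole-barley bread: 47 g / 2 g × 76 mg = 1786.0 mg.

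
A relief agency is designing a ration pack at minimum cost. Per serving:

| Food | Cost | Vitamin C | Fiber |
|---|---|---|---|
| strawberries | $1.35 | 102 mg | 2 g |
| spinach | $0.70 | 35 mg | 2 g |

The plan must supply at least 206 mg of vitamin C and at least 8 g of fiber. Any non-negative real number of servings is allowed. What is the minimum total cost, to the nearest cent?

$3.44

For a min-cost LP with two ≥-constraints, a basic feasible solution has at most two positive variables.
strawberries only: max(206/102, 8/2) = 4 servings → $5.40.
spinach only: max(206/35, 8/2) = 5.886 servings → $4.12.
strawberries + spinach with both tight: 0.9851 servings and 3.015 servings → $3.44.
Cheapest feasible corner: $3.44.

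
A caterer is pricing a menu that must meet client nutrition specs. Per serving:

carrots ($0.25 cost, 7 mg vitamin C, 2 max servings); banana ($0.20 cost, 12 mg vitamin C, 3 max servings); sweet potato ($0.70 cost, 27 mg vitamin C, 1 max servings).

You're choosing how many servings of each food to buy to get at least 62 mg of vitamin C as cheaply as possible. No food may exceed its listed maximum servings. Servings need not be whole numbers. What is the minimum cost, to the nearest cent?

$1.27

Cost per mg of vitamin C: banana $0.0167, sweet potato $0.0259, carrots $0.0357.
Take 3 servings of banana: +36.0 mg vitamin C for $0.60 (total $0.60, still need 26.0 mg).
Take 0.963 servings of sweet potato: +26.0 mg vitamin C for $0.67 (total $1.27, still need 0.0 mg).
Greedy by cheapest-per-mg is optimal for a single linear constraint, so the minimum cost is $1.27.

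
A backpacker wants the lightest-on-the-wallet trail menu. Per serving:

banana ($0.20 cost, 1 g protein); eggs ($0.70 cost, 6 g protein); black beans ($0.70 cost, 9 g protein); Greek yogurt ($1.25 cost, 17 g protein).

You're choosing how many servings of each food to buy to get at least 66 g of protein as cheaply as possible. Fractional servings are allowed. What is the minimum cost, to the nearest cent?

$4.85

Cost per g of protein: Greek yogurt $0.0735, black beans $0.0778, eggs $0.1167, banana $0.2000.
With no serving limits, use only Greek yogurt: 66 g / 17 g = 3.882 servings × $1.25 = $4.85.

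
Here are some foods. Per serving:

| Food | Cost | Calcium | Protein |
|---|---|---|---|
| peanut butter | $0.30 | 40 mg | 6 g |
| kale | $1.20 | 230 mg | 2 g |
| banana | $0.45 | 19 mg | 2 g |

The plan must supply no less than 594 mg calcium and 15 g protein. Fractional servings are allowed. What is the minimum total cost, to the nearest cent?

The cheapest plan sits at a corner of the feasible region — with two constraints it uses at most two foods.
peanut butter only: max(594/40, 15/6) = 14.85 servings → $4.46.
kale only: max(594/230, 15/2) = 7.5 servings → $9.00.
banana only: max(594/19, 15/2) = 31.26 servings → $14.07.
peanut butter + kale with both tight: 1.74 servings and 2.28 servings → $3.26.
peanut butter + banana: the both-tight solution has a negative serving — not a feasible corner.
kale + banana with both tight: 2.14 servings and 5.36 servings → $4.98.
The minimum over all feasible corners is $3.26.

$3.26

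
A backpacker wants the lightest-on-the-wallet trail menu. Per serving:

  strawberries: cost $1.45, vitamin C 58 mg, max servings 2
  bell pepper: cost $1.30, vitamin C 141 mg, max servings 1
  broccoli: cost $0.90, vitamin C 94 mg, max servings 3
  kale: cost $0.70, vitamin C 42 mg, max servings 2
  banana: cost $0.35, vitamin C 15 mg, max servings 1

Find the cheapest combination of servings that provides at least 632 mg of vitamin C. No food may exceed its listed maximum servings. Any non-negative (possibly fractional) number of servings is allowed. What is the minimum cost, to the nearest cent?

$8.50

Cost per mg of vitamin C: bell pepper $0.0092, broccoli $0.0096, kale $0.0167, banana $0.0233, strawberries $0.0250.
Take 1 serving of bell pepper: +141.0 mg vitamin C for $1.30 (total $1.30, still need 491.0 mg).
Take 3 servings of broccoli: +282.0 mg vitamin C for $2.70 (total $4.00, still need 209.0 mg).
Take 2 servings of kale: +84.0 mg vitamin C for $1.40 (total $5.40, still need 125.0 mg).
Take 1 serving of banana: +15.0 mg vitamin C for $0.35 (total $5.75, still need 110.0 mg).
Take 1.897 servings of strawberries: +110.0 mg vitamin C for $2.75 (total $8.50, still need 0.0 mg).
Greedy by cheapest-per-mg is optimal for a single linear constraint, so the minimum cost is $8.50.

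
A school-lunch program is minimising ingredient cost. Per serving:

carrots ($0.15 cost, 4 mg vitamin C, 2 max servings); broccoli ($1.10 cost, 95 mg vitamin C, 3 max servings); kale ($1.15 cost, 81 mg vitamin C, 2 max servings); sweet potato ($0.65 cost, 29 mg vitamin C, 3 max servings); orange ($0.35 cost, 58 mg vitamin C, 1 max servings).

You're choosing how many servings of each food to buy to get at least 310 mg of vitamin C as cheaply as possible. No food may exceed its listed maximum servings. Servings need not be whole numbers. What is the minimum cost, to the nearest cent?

$3.27

Cost per mg of vitamin C: orange $0.0060, broccoli $0.0116, kale $0.0142, sweet potato $0.0224, carrots $0.0375.
Take 1 serving of orange: +58.0 mg vitamin C for $0.35 (total $0.35, still need 252.0 mg).
Take 2.653 servings of broccoli: +252.0 mg vitamin C for $2.92 (total $3.27, still need 0.0 mg).
Greedy by cheapest-per-mg is optimal for a single linear constraint, so the minimum cost is $3.27.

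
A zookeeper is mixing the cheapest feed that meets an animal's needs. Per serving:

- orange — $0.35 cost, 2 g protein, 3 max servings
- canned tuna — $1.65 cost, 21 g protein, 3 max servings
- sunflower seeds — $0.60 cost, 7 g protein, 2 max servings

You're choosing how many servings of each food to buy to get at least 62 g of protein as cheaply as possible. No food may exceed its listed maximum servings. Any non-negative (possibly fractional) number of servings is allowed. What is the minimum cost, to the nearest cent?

$4.87

Cost per g of protein: canned tuna $0.0786, sunflower seeds $0.0857, orange $0.1750.
Take 2.952 servings of canned tuna: +62.0 g protein for $4.87 (total $4.87, still need 0.0 g).
Filling from the cheapest source first is optimal under one linear minimum: $4.87.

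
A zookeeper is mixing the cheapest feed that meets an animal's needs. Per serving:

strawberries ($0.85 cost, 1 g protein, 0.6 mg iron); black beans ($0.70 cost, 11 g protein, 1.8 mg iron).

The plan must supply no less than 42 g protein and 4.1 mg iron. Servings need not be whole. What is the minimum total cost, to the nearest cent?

With two linear requirements the optimum uses one or two foods; enumerate the corners.
strawberries only: max(42/1, 4.1/0.6) = 42 servings → $35.70.
black beans only: max(42/11, 4.1/1.8) = 3.818 servings → $2.67.
strawberries + black beans with both targets exact would need a negative amount; discard.
Cheapest feasible corner: $2.67.

$2.67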